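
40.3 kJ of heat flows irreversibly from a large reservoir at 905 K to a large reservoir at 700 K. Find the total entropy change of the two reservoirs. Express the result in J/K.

ΔS_total = 13 J/K

ΔS_hot = −Q/T_H = −40300/905 = -44.53 J/K and ΔS_cold = +Q/T_C = 40300/700 = 57.57 J/K.
ΔS_total = -44.53 + 57.57 = 13 J/K, positive as the second law requires.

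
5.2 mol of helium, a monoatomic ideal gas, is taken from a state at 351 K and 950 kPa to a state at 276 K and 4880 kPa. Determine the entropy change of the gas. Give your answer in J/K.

ΔS = nC_p ln(T₂/T₁) − nR ln(P₂/P₁), with C_p = 5R/2 = 20.79 J mol⁻¹ K⁻¹ for a monoatomic ideal gas.
ΔS = 5.2 × [20.79 × ln(276/351) − 8.314 × ln(4880/950)] = -96.7 J/K.

ΔS = -96.7 J/K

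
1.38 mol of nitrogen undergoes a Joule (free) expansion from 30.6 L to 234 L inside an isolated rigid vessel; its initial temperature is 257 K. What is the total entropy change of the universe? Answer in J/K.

ΔS_universe = 23.3 J/K

No heat is exchanged and no work is done, so the ideal-gas temperature stays constant.
Entropy is a state function; using a reversible isothermal path, ΔS_gas = nR ln(V₂/V₁) = 1.38 × 8.314 × ln(234/30.6) = 23.3 J/K.
The insulated surroundings exchange no heat, so ΔS_surr = 0 and ΔS_universe = ΔS_gas.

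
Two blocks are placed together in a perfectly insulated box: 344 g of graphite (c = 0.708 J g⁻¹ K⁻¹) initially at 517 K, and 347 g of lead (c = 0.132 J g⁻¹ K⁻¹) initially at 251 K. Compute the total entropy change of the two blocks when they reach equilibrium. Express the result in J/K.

Energy balance: T_f = (m₁c₁T₁ + m₂c₂T₂)/(m₁c₁ + m₂c₂) = 474.89 K.
ΔS₁ = m₁c₁ ln(T_f/T₁) = 243.552 × ln(474.89/517) = -20.69 J/K.
ΔS₂ = m₂c₂ ln(T_f/T₂) = 45.804 × ln(474.89/251) = 29.21 J/K.
ΔS_total = -20.69 + 29.21 = 8.52 J/K.

ΔS_total = 8.52 J/K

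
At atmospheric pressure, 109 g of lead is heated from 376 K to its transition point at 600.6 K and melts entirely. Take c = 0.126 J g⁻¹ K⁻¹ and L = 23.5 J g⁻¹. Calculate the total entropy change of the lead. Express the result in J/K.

ΔS = 10.7 J/K

Warming step: ΔS₁ = m c ln(T_tr/T_i) = 109 × 0.126 × ln(600.6/376) = 6.432 J/K.
Phase change: ΔS₂ = +mL/T_tr = 109 × 23.5 / 600.6 = 4.265 J/K.
ΔS_total = (6.432) + (4.265) = 10.7 J/K.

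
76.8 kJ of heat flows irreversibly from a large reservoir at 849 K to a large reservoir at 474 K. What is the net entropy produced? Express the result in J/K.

ΔS_hot = −Q/T_H = −76800/849 = -90.459 J/K and ΔS_cold = +Q/T_C = 76800/474 = 162.03 J/K.
ΔS_total = -90.459 + 162.03 = 71.6 J/K, positive as the second law requires.

ΔS_total = 71.6 J/K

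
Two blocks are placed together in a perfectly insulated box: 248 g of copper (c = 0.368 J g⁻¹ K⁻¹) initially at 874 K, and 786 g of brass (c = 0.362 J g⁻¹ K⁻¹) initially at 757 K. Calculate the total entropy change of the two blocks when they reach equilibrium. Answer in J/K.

ΔS_total = 0.731 J/K

Energy balance: T_f = (m₁c₁T₁ + m₂c₂T₂)/(m₁c₁ + m₂c₂) = 785.41 K.
ΔS₁ = m₁c₁ ln(T_f/T₁) = 91.264 × ln(785.41/874) = -9.7533 J/K.
ΔS₂ = m₂c₂ ln(T_f/T₂) = 284.532 × ln(785.41/757) = 10.484 J/K.
ΔS_total = -9.7533 + 10.484 = 0.731 J/K.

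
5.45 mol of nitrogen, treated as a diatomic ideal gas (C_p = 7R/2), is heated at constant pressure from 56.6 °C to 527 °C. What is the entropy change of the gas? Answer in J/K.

In kelvin: T₁ = 329.75 K, T₂ = 800.15 K. At constant pressure, ΔS = nC_p ln(T₂/T₁) with C_p = 7R/2 = 29.1 J mol⁻¹ K⁻¹.
ΔS = 5.45 × 29.1 × ln(800.15/329.75) = 141 J/K.

ΔS = 141 J/K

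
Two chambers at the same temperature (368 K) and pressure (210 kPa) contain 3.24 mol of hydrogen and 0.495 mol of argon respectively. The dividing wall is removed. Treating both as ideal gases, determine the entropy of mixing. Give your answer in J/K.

ΔS_mix = 12.1 J/K

Mole fractions: x_A = 3.24/3.74 = 0.867, x_B = 0.133.
ΔS_mix = −R(n_A ln x_A + n_B ln x_B) = −8.314 × (3.24 ln 0.867 + 0.495 ln 0.133) = 12.1 J/K.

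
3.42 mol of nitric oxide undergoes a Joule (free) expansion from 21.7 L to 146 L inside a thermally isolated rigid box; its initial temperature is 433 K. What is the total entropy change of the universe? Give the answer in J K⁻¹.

ΔS_universe = 54.2 J/K

No heat is exchanged and no work is done, so the ideal-gas temperature stays constant.
Entropy is a state function; using a reversible isothermal path, ΔS_gas = nR ln(V₂/V₁) = 3.42 × 8.314 × ln(146/21.7) = 54.2 J/K.
The insulated surroundings exchange no heat, so ΔS_surr = 0 and ΔS_universe = ΔS_gas.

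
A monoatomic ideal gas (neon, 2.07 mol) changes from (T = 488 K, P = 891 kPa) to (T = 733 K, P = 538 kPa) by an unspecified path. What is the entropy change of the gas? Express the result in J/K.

ΔS = 26.2 J/K

ΔS = nC_p ln(T₂/T₁) − nR ln(P₂/P₁), with C_p = 5R/2 = 20.79 J mol⁻¹ K⁻¹ for a monoatomic ideal gas.
ΔS = 2.07 × [20.79 × ln(733/488) − 8.314 × ln(538/891)] = 26.2 J/K.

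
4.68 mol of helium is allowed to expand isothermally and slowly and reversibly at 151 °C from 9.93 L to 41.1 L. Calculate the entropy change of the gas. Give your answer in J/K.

ΔS_gas = 55.3 J/K

For an isothermal ideal gas ΔS_gas = nR ln(V₂/V₁) = 4.68 × 8.314 × ln(41.1/9.93) = 55.3 J/K.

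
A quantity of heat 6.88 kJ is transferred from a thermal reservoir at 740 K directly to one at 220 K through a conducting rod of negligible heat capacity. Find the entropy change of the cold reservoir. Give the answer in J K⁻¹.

The cold reservoir gains heat Q, so ΔS_cold = +Q/T_C = 6880/220 = 31.3 J/K.

ΔS_cold = 31.3 J/K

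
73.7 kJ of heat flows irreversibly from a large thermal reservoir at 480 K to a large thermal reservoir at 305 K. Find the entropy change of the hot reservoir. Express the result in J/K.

The hot reservoir loses heat Q, so ΔS_hot = −Q/T_H = −73700/480 = -154 J/K.

ΔS_hot = -154 J/K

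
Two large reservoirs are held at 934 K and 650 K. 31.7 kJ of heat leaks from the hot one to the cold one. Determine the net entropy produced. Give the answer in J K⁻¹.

ΔS_hot = −Q/T_H = −31700/934 = -33.94 J/K and ΔS_cold = +Q/T_C = 31700/650 = 48.77 J/K.
ΔS_total = -33.94 + 48.77 = 14.8 J/K, positive as the second law requires.

ΔS_total = 14.8 J/K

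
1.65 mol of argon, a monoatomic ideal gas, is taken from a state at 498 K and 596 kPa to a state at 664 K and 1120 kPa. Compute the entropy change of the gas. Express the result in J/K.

ΔS = nC_p ln(T₂/T₁) − nR ln(P₂/P₁), with C_p = 5R/2 = 20.79 J mol⁻¹ K⁻¹ for a monoatomic ideal gas.
ΔS = 1.65 × [20.79 × ln(664/498) − 8.314 × ln(1120/596)] = 1.21 J/K.

ΔS = 1.21 J/K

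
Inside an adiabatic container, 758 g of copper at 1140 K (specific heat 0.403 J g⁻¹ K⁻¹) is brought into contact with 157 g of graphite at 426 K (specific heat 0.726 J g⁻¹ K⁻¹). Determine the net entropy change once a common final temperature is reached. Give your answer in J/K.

Energy balance: T_f = (m₁c₁T₁ + m₂c₂T₂)/(m₁c₁ + m₂c₂) = 945.98 K.
ΔS₁ = m₁c₁ ln(T_f/T₁) = 305.474 × ln(945.98/1140) = -56.99 J/K.
ΔS₂ = m₂c₂ ln(T_f/T₂) = 113.982 × ln(945.98/426) = 90.93 J/K.
ΔS_total = -56.99 + 90.93 = 33.9 J/K.

ΔS_total = 33.9 J/K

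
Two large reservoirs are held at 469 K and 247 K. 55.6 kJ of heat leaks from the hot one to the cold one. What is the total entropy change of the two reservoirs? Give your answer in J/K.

ΔS_total = 107 J/K

ΔS_hot = −Q/T_H = −55600/469 = -118.55 J/K and ΔS_cold = +Q/T_C = 55600/247 = 225.1 J/K.
ΔS_total = -118.55 + 225.1 = 107 J/K, positive as the second law requires.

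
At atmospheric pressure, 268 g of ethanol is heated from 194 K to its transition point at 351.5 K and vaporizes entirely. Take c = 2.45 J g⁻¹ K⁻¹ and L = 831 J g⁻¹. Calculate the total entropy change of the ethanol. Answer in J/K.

ΔS = 1020 J/K

Warming step: ΔS₁ = m c ln(T_tr/T_i) = 268 × 2.45 × ln(351.5/194) = 390.3 J/K.
Phase change: ΔS₂ = +mL/T_tr = 268 × 831 / 351.5 = 633.6 J/K.
ΔS_total = (390.3) + (633.6) = 1020 J/K.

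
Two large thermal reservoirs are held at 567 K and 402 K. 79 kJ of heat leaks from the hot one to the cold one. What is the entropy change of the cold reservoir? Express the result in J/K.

The cold reservoir gains heat Q, so ΔS_cold = +Q/T_C = 79000/402 = 197 J/K.

ΔS_cold = 197 J/K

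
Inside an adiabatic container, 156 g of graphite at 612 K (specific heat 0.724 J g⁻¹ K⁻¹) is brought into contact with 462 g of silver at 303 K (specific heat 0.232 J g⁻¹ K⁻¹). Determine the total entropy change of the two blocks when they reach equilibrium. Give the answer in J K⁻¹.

ΔS_total = 13.2 J/K

Energy balance: T_f = (m₁c₁T₁ + m₂c₂T₂)/(m₁c₁ + m₂c₂) = 461.54 K.
ΔS₁ = m₁c₁ ln(T_f/T₁) = 112.944 × ln(461.54/612) = -31.87 J/K.
ΔS₂ = m₂c₂ ln(T_f/T₂) = 107.184 × ln(461.54/303) = 45.11 J/K.
ΔS_total = -31.87 + 45.11 = 13.2 J/K.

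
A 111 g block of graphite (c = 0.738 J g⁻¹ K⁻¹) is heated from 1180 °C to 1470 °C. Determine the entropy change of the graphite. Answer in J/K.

ΔS = 14.9 J/K

In kelvin: T₁ = 1453.15 K, T₂ = 1743.15 K. ΔS = ∫dQ_rev/T = m c ln(T₂/T₁) = 111 × 0.738 × ln(1743.15/1453.15) = 14.9 J/K.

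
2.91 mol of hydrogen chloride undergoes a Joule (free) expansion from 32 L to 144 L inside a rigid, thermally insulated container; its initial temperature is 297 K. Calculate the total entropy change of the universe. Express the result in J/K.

ΔS_universe = 36.4 J/K

For an ideal gas in free expansion Q = 0 and W = 0, so T is unchanged.
Entropy is a state function; using a reversible isothermal path, ΔS_gas = nR ln(V₂/V₁) = 2.91 × 8.314 × ln(144/32) = 36.4 J/K.
The insulated surroundings exchange no heat, so ΔS_surr = 0 and ΔS_universe = ΔS_gas.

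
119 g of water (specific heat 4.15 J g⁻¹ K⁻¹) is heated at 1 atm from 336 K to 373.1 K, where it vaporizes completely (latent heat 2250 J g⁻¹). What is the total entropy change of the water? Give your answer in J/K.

Warming step: ΔS₁ = m c ln(T_tr/T_i) = 119 × 4.15 × ln(373.1/336) = 51.72 J/K.
Phase change: ΔS₂ = +mL/T_tr = 119 × 2250 / 373.1 = 717.6 J/K.
ΔS_total = (51.72) + (717.6) = 769 J/K.

ΔS = 769 J/K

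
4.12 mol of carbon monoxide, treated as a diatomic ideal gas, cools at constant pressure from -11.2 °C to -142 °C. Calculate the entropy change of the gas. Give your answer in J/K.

ΔS = -82.9 J/K

In kelvin: T₁ = 261.95 K, T₂ = 131.15 K. At constant pressure, ΔS = nC_p ln(T₂/T₁) with C_p = 7R/2 = 29.1 J mol⁻¹ K⁻¹.
ΔS = 4.12 × 29.1 × ln(131.15/261.95) = -82.9 J/K.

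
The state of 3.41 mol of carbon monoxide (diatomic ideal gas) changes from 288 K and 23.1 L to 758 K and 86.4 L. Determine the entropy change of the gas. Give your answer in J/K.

ΔS = 106 J/K

Entropy is a state function: ΔS = nC_V ln(T₂/T₁) + nR ln(V₂/V₁), with C_V = 5R/2 = 20.79 J mol⁻¹ K⁻¹ for a diatomic ideal gas.
ΔS = 3.41 × [20.79 × ln(758/288) + 8.314 × ln(86.4/23.1)] = 106 J/K.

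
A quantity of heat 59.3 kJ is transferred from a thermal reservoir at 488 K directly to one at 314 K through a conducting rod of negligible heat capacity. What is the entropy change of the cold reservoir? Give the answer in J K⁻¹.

ΔS_cold = 189 J/K

The cold reservoir gains heat Q, so ΔS_cold = +Q/T_C = 59300/314 = 189 J/K.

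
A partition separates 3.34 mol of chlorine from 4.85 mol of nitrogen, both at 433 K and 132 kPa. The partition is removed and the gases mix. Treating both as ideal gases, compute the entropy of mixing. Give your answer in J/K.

Mole fractions: x_A = 3.34/8.19 = 0.408, x_B = 0.592.
ΔS_mix = −R(n_A ln x_A + n_B ln x_B) = −8.314 × (3.34 ln 0.408 + 4.85 ln 0.592) = 46 J/K.

ΔS_mix = 46 J/K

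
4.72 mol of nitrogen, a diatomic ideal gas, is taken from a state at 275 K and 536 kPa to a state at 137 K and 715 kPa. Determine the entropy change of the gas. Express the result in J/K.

ΔS = -107 J/K

ΔS = nC_p ln(T₂/T₁) − nR ln(P₂/P₁), with C_p = 7R/2 = 29.1 J mol⁻¹ K⁻¹ for a diatomic ideal gas.
ΔS = 4.72 × [29.1 × ln(137/275) − 8.314 × ln(715/536)] = -107 J/K.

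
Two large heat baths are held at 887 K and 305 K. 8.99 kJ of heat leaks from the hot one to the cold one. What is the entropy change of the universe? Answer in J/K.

ΔS_total = 19.3 J/K

ΔS_hot = −Q/T_H = −8990/887 = -10.14 J/K and ΔS_cold = +Q/T_C = 8990/305 = 29.48 J/K.
ΔS_total = -10.14 + 29.48 = 19.3 J/K, positive as the second law requires.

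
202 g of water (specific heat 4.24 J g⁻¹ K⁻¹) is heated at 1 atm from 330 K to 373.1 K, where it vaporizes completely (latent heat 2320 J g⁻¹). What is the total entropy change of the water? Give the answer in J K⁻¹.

Warming step: ΔS₁ = m c ln(T_tr/T_i) = 202 × 4.24 × ln(373.1/330) = 105.1 J/K.
Phase change: ΔS₂ = +mL/T_tr = 202 × 2320 / 373.1 = 1256 J/K.
ΔS_total = (105.1) + (1256) = 1360 J/K.

ΔS = 1360 J/K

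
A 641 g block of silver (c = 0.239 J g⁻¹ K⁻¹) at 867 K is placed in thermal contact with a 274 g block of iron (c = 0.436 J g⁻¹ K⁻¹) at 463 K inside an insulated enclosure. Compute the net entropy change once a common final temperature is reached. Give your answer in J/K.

Energy balance: T_f = (m₁c₁T₁ + m₂c₂T₂)/(m₁c₁ + m₂c₂) = 689.99 K.
ΔS₁ = m₁c₁ ln(T_f/T₁) = 153.199 × ln(689.99/867) = -34.98 J/K.
ΔS₂ = m₂c₂ ln(T_f/T₂) = 119.464 × ln(689.99/463) = 47.66 J/K.
ΔS_total = -34.98 + 47.66 = 12.7 J/K.

ΔS_total = 12.7 J/K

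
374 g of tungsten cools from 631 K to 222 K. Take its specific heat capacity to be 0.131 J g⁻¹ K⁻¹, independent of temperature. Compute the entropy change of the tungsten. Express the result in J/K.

ΔS = -51.2 J/K

ΔS = ∫dQ_rev/T = m c ln(T₂/T₁) = 374 × 0.131 × ln(222/631) = -51.2 J/K.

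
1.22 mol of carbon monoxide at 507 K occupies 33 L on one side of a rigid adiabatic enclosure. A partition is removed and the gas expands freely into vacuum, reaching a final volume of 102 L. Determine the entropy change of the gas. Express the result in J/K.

ΔS_gas = 11.4 J/K

For an ideal gas in free expansion Q = 0 and W = 0, so T is unchanged.
Entropy is a state function; using a reversible isothermal path, ΔS_gas = nR ln(V₂/V₁) = 1.22 × 8.314 × ln(102/33) = 11.4 J/K.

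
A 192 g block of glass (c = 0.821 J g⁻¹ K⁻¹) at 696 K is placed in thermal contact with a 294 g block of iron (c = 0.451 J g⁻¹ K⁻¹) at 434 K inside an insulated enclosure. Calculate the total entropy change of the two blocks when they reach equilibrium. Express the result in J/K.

Energy balance: T_f = (m₁c₁T₁ + m₂c₂T₂)/(m₁c₁ + m₂c₂) = 576.3 K.
ΔS₁ = m₁c₁ ln(T_f/T₁) = 157.632 × ln(576.3/696) = -29.75 J/K.
ΔS₂ = m₂c₂ ln(T_f/T₂) = 132.594 × ln(576.3/434) = 37.6 J/K.
ΔS_total = -29.75 + 37.6 = 7.85 J/K.

ΔS_total = 7.85 J/K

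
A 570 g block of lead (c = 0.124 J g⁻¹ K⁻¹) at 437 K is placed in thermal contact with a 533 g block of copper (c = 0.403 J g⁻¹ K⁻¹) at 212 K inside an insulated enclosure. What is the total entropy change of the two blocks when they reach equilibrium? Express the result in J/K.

ΔS_total = 15.5 J/K

Energy balance: T_f = (m₁c₁T₁ + m₂c₂T₂)/(m₁c₁ + m₂c₂) = 267.71 K.
ΔS₁ = m₁c₁ ln(T_f/T₁) = 70.68 × ln(267.71/437) = -34.64 J/K.
ΔS₂ = m₂c₂ ln(T_f/T₂) = 214.799 × ln(267.71/212) = 50.11 J/K.
ΔS_total = -34.64 + 50.11 = 15.5 J/K.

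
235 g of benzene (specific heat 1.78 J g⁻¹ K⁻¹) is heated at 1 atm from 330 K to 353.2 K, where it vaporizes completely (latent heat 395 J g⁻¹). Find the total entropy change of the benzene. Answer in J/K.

ΔS = 291 J/K

Warming step: ΔS₁ = m c ln(T_tr/T_i) = 235 × 1.78 × ln(353.2/330) = 28.42 J/K.
Phase change: ΔS₂ = +mL/T_tr = 235 × 395 / 353.2 = 262.8 J/K.
ΔS_total = (28.42) + (262.8) = 291 J/K.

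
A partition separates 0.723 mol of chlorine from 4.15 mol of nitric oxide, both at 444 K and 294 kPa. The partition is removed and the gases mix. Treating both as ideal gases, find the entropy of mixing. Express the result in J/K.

Mole fractions: x_A = 0.723/4.87 = 0.148, x_B = 0.852.
ΔS_mix = −R(n_A ln x_A + n_B ln x_B) = −8.314 × (0.723 ln 0.148 + 4.15 ln 0.852) = 17 J/K.

ΔS_mix = 17 J/K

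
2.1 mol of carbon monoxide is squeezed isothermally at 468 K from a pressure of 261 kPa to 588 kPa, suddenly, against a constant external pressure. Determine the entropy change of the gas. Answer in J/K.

ΔS_gas = -14.2 J/K

Entropy is a state function, so ΔS_gas depends only on the end states.
For an isothermal ideal gas ΔS_gas = nR ln(P₁/P₂) = 2.1 × 8.314 × ln(261/588) = -14.2 J/K.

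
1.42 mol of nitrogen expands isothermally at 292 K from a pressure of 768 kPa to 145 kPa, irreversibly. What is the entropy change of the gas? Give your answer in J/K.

ΔS_gas = 19.7 J/K

Entropy is a state function, so ΔS_gas depends only on the end states.
For an isothermal ideal gas ΔS_gas = nR ln(P₁/P₂) = 1.42 × 8.314 × ln(768/145) = 19.7 J/K.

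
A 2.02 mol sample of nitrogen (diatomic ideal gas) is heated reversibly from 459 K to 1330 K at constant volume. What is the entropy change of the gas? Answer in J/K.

At constant volume, ΔS = nC_V ln(T₂/T₁) with C_V = 5R/2 = 20.79 J mol⁻¹ K⁻¹.
ΔS = 2.02 × 20.79 × ln(1330/459) = 44.7 J/K.

ΔS = 44.7 J/K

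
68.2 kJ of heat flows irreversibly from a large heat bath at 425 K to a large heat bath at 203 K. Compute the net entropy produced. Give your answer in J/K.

ΔS_hot = −Q/T_H = −68200/425 = -160.47 J/K and ΔS_cold = +Q/T_C = 68200/203 = 335.96 J/K.
ΔS_total = -160.47 + 335.96 = 175 J/K, positive as the second law requires.

ΔS_total = 175 J/K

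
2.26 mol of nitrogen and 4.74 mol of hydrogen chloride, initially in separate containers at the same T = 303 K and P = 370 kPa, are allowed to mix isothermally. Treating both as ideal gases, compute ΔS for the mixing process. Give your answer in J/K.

ΔS_mix = 36.6 J/K

Mole fractions: x_A = 2.26/7 = 0.323, x_B = 0.677.
ΔS_mix = −R(n_A ln x_A + n_B ln x_B) = −8.314 × (2.26 ln 0.323 + 4.74 ln 0.677) = 36.6 J/K.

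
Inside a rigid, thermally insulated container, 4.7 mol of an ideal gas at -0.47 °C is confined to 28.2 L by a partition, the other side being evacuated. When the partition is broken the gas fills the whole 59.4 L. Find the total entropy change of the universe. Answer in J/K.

ΔS_universe = 29.1 J/K

For an ideal gas in free expansion Q = 0 and W = 0, so T is unchanged.
Entropy is a state function; using a reversible isothermal path, ΔS_gas = nR ln(V₂/V₁) = 4.7 × 8.314 × ln(59.4/28.2) = 29.1 J/K.
The insulated surroundings exchange no heat, so ΔS_surr = 0 and ΔS_universe = ΔS_gas.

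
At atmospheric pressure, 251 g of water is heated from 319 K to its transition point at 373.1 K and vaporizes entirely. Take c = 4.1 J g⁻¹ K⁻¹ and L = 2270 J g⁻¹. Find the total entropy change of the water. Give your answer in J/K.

ΔS = 1690 J/K

Warming step: ΔS₁ = m c ln(T_tr/T_i) = 251 × 4.1 × ln(373.1/319) = 161.2 J/K.
Phase change: ΔS₂ = +mL/T_tr = 251 × 2270 / 373.1 = 1527 J/K.
ΔS_total = (161.2) + (1527) = 1690 J/K.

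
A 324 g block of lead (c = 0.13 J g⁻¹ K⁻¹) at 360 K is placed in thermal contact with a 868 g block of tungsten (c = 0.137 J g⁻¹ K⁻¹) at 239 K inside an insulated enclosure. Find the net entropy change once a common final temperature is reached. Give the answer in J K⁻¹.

ΔS_total = 2.77 J/K

Energy balance: T_f = (m₁c₁T₁ + m₂c₂T₂)/(m₁c₁ + m₂c₂) = 270.65 K.
ΔS₁ = m₁c₁ ln(T_f/T₁) = 42.12 × ln(270.65/360) = -12.02 J/K.
ΔS₂ = m₂c₂ ln(T_f/T₂) = 118.916 × ln(270.65/239) = 14.79 J/K.
ΔS_total = -12.02 + 14.79 = 2.77 J/K.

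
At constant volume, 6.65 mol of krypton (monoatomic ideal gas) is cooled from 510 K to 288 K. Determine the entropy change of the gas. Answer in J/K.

ΔS = -47.4 J/K

At constant volume, ΔS = nC_V ln(T₂/T₁) with C_V = 3R/2 = 12.47 J mol⁻¹ K⁻¹.
ΔS = 6.65 × 12.47 × ln(288/510) = -47.4 J/K.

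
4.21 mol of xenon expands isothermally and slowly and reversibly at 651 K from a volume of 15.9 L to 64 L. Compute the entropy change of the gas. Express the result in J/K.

ΔS_gas = 48.7 J/K

For an isothermal ideal gas ΔS_gas = nR ln(V₂/V₁) = 4.21 × 8.314 × ln(64/15.9) = 48.7 J/K.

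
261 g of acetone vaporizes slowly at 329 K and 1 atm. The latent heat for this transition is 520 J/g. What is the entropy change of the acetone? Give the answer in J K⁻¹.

Heat absorbed by the substance: Q = mL = 261 × 520 = 135720 J.
At constant T, ΔS = Q_rev/T = 135720 / 329 = 413 J/K.

ΔS = 413 J/K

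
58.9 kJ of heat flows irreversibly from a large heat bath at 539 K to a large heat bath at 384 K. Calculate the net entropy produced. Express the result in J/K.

ΔS_hot = −Q/T_H = −58900/539 = -109.3 J/K and ΔS_cold = +Q/T_C = 58900/384 = 153.4 J/K.
ΔS_total = -109.3 + 153.4 = 44.1 J/K, positive as the second law requires.

ΔS_total = 44.1 J/K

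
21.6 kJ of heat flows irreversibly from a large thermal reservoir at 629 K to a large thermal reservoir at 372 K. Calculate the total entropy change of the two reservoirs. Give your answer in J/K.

ΔS_hot = −Q/T_H = −21600/629 = -34.34 J/K and ΔS_cold = +Q/T_C = 21600/372 = 58.06 J/K.
ΔS_total = -34.34 + 58.06 = 23.7 J/K, positive as the second law requires.

ΔS_total = 23.7 J/K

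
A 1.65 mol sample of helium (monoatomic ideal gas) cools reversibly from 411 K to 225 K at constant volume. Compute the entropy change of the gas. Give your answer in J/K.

ΔS = -12.4 J/K

At constant volume, ΔS = nC_V ln(T₂/T₁) with C_V = 3R/2 = 12.47 J mol⁻¹ K⁻¹.
ΔS = 1.65 × 12.47 × ln(225/411) = -12.4 J/K.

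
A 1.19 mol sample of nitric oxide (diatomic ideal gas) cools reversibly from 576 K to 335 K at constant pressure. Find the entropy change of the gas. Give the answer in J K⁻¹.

ΔS = -18.8 J/K

At constant pressure, ΔS = nC_p ln(T₂/T₁) with C_p = 7R/2 = 29.1 J mol⁻¹ K⁻¹.
ΔS = 1.19 × 29.1 × ln(335/576) = -18.8 J/K.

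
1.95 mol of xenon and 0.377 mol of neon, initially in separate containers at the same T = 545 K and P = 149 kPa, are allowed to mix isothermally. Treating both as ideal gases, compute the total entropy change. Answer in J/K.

Mole fractions: x_A = 1.95/2.33 = 0.838, x_B = 0.162.
ΔS_mix = −R(n_A ln x_A + n_B ln x_B) = −8.314 × (1.95 ln 0.838 + 0.377 ln 0.162) = 8.57 J/K.

ΔS_mix = 8.57 J/K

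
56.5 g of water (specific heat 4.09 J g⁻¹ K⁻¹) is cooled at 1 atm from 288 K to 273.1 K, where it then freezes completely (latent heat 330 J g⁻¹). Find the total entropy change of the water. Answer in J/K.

Cooling step: ΔS₁ = m c ln(T_tr/T_i) = 56.5 × 4.09 × ln(273.1/288) = -12.28 J/K.
Phase change: ΔS₂ = −mL/T_tr = −56.5 × 330 / 273.1 = -68.27 J/K.
ΔS_total = (-12.28) + (-68.27) = -80.5 J/K.

ΔS = -80.5 J/K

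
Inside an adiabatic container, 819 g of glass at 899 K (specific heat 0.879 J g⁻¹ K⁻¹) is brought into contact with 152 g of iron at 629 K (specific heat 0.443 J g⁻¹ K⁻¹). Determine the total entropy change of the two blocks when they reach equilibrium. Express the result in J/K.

Energy balance: T_f = (m₁c₁T₁ + m₂c₂T₂)/(m₁c₁ + m₂c₂) = 875.91 K.
ΔS₁ = m₁c₁ ln(T_f/T₁) = 719.901 × ln(875.91/899) = -18.74 J/K.
ΔS₂ = m₂c₂ ln(T_f/T₂) = 67.336 × ln(875.91/629) = 22.3 J/K.
ΔS_total = -18.74 + 22.3 = 3.56 J/K.

ΔS_total = 3.56 J/K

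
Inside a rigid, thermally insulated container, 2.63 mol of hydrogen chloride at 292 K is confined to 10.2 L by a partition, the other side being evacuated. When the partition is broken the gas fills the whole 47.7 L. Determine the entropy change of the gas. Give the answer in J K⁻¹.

For an ideal gas in free expansion Q = 0 and W = 0, so T is unchanged.
Entropy is a state function; using a reversible isothermal path, ΔS_gas = nR ln(V₂/V₁) = 2.63 × 8.314 × ln(47.7/10.2) = 33.7 J/K.

ΔS_gas = 33.7 J/K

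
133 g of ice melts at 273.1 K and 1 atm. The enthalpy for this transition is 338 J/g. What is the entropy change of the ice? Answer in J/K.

ΔS = 165 J/K

Heat absorbed by the substance: Q = mL = 133 × 338 = 44954 J.
At constant T, ΔS = Q_rev/T = 44954 / 273.1 = 165 J/K.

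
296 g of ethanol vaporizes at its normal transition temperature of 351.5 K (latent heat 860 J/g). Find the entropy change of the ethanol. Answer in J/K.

Heat absorbed by the substance: Q = mL = 296 × 860 = 254560 J.
At constant T, ΔS = Q_rev/T = 254560 / 351.5 = 724 J/K.

ΔS = 724 J/K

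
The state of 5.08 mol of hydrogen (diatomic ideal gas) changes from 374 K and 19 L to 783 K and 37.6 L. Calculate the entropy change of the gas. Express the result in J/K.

Entropy is a state function: ΔS = nC_V ln(T₂/T₁) + nR ln(V₂/V₁), with C_V = 5R/2 = 20.79 J mol⁻¹ K⁻¹ for a diatomic ideal gas.
ΔS = 5.08 × [20.79 × ln(783/374) + 8.314 × ln(37.6/19)] = 107 J/K.

ΔS = 107 J/K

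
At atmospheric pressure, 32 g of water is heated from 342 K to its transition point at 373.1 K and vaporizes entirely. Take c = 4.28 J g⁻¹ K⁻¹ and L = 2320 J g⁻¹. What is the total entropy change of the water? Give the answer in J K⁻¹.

Warming step: ΔS₁ = m c ln(T_tr/T_i) = 32 × 4.28 × ln(373.1/342) = 11.92 J/K.
Phase change: ΔS₂ = +mL/T_tr = 32 × 2320 / 373.1 = 199 J/K.
ΔS_total = (11.92) + (199) = 211 J/K.

ΔS = 211 J/K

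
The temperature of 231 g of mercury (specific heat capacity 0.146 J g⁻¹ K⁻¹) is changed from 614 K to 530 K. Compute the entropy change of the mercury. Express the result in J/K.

ΔS = ∫dQ_rev/T = m c ln(T₂/T₁) = 231 × 0.146 × ln(530/614) = -4.96 J/K.

ΔS = -4.96 J/K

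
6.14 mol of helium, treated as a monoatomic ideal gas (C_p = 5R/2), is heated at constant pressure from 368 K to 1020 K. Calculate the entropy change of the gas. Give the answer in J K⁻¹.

ΔS = 130 J/K

At constant pressure, ΔS = nC_p ln(T₂/T₁) with C_p = 5R/2 = 20.79 J mol⁻¹ K⁻¹.
ΔS = 6.14 × 20.79 × ln(1020/368) = 130 J/K.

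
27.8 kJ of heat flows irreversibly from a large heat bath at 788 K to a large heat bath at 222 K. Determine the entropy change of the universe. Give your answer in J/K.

ΔS_hot = −Q/T_H = −27800/788 = -35.28 J/K and ΔS_cold = +Q/T_C = 27800/222 = 125.2 J/K.
ΔS_total = -35.28 + 125.2 = 89.9 J/K, positive as the second law requires.

ΔS_total = 89.9 J/K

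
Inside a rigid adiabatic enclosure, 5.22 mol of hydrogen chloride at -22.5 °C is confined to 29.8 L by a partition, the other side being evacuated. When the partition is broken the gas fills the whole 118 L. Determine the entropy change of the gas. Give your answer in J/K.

ΔS_gas = 59.7 J/K

For an ideal gas in free expansion Q = 0 and W = 0, so T is unchanged.
Entropy is a state function; using a reversible isothermal path, ΔS_gas = nR ln(V₂/V₁) = 5.22 × 8.314 × ln(118/29.8) = 59.7 J/K.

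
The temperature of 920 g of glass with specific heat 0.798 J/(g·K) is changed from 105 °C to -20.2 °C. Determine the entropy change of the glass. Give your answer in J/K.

In kelvin: T₁ = 378.15 K, T₂ = 252.95 K. ΔS = ∫dQ_rev/T = m c ln(T₂/T₁) = 920 × 0.798 × ln(252.95/378.15) = -295 J/K.

ΔS = -295 J/K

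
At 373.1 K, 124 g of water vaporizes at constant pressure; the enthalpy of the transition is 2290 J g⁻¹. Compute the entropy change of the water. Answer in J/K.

ΔS = 761 J/K

Heat absorbed by the substance: Q = mL = 124 × 2290 = 283960 J.
At constant T, ΔS = Q_rev/T = 283960 / 373.1 = 761 J/K.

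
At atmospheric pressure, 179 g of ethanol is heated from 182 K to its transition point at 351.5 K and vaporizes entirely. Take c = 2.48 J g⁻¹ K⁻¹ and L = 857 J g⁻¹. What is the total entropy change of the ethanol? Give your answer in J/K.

Warming step: ΔS₁ = m c ln(T_tr/T_i) = 179 × 2.48 × ln(351.5/182) = 292.2 J/K.
Phase change: ΔS₂ = +mL/T_tr = 179 × 857 / 351.5 = 436.4 J/K.
ΔS_total = (292.2) + (436.4) = 729 J/K.

ΔS = 729 J/K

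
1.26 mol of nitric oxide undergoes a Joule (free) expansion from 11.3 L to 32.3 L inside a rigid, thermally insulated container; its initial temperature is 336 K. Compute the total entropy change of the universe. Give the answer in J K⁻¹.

No heat is exchanged and no work is done, so the ideal-gas temperature stays constant.
Entropy is a state function; using a reversible isothermal path, ΔS_gas = nR ln(V₂/V₁) = 1.26 × 8.314 × ln(32.3/11.3) = 11 J/K.
The insulated surroundings exchange no heat, so ΔS_surr = 0 and ΔS_universe = ΔS_gas.

ΔS_universe = 11 J/K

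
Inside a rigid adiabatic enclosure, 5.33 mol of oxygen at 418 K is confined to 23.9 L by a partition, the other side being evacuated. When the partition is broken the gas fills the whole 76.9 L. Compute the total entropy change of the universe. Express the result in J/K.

No heat is exchanged and no work is done, so the ideal-gas temperature stays constant.
Entropy is a state function; using a reversible isothermal path, ΔS_gas = nR ln(V₂/V₁) = 5.33 × 8.314 × ln(76.9/23.9) = 51.8 J/K.
The insulated surroundings exchange no heat, so ΔS_surr = 0 and ΔS_universe = ΔS_gas.

ΔS_universe = 51.8 J/K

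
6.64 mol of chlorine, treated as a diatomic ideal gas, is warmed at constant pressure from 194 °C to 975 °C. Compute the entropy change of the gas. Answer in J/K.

ΔS = 190 J/K

In kelvin: T₁ = 467.15 K, T₂ = 1248.15 K. At constant pressure, ΔS = nC_p ln(T₂/T₁) with C_p = 7R/2 = 29.1 J mol⁻¹ K⁻¹.
ΔS = 6.64 × 29.1 × ln(1248.15/467.15) = 190 J/K.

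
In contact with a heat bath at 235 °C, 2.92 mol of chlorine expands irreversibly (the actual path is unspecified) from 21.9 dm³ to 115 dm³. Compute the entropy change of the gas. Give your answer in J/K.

Entropy is a state function, so ΔS_gas depends only on the end states.
For an isothermal ideal gas ΔS_gas = nR ln(V₂/V₁) = 2.92 × 8.314 × ln(115/21.9) = 40.3 J/K.

ΔS_gas = 40.3 J/K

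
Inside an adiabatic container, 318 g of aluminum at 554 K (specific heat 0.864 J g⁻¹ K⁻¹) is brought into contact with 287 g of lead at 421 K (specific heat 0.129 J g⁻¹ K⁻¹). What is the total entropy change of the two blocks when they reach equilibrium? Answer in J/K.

ΔS_total = 1.15 J/K

Energy balance: T_f = (m₁c₁T₁ + m₂c₂T₂)/(m₁c₁ + m₂c₂) = 538.21 K.
ΔS₁ = m₁c₁ ln(T_f/T₁) = 274.752 × ln(538.21/554) = -7.947 J/K.
ΔS₂ = m₂c₂ ln(T_f/T₂) = 37.023 × ln(538.21/421) = 9.093 J/K.
ΔS_total = -7.947 + 9.093 = 1.15 J/K.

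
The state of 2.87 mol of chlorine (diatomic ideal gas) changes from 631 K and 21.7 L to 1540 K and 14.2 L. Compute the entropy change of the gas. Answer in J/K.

ΔS = 43.1 J/K

Entropy is a state function: ΔS = nC_V ln(T₂/T₁) + nR ln(V₂/V₁), with C_V = 5R/2 = 20.79 J mol⁻¹ K⁻¹ for a diatomic ideal gas.
ΔS = 2.87 × [20.79 × ln(1540/631) + 8.314 × ln(14.2/21.7)] = 43.1 J/K.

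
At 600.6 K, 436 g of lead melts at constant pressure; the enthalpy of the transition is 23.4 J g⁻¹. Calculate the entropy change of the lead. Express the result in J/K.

ΔS = 17 J/K

Heat absorbed by the substance: Q = mL = 436 × 23.4 = 10202.4 J.
At constant T, ΔS = Q_rev/T = 10202.4 / 600.6 = 17 J/K.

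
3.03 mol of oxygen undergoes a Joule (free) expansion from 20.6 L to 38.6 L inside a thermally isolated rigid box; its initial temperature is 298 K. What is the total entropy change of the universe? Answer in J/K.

ΔS_universe = 15.8 J/K

For an ideal gas in free expansion Q = 0 and W = 0, so T is unchanged.
Entropy is a state function; using a reversible isothermal path, ΔS_gas = nR ln(V₂/V₁) = 3.03 × 8.314 × ln(38.6/20.6) = 15.8 J/K.
The insulated surroundings exchange no heat, so ΔS_surr = 0 and ΔS_universe = ΔS_gas.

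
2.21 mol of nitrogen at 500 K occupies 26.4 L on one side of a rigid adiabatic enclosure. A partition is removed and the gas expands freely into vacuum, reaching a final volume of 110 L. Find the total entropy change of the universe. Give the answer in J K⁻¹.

ΔS_universe = 26.2 J/K

No heat is exchanged and no work is done, so the ideal-gas temperature stays constant.
Entropy is a state function; using a reversible isothermal path, ΔS_gas = nR ln(V₂/V₁) = 2.21 × 8.314 × ln(110/26.4) = 26.2 J/K.
The insulated surroundings exchange no heat, so ΔS_surr = 0 and ΔS_universe = ΔS_gas.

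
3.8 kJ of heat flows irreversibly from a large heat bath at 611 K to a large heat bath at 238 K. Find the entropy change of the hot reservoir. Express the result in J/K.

The hot reservoir loses heat Q, so ΔS_hot = −Q/T_H = −3800/611 = -6.22 J/K.

ΔS_hot = -6.22 J/K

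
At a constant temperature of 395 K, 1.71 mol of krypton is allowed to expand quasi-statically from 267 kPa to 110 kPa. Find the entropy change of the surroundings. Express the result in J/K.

For an isothermal ideal gas ΔS_gas = nR ln(P₁/P₂) = 1.71 × 8.314 × ln(267/110) = 12.6 J/K.
The process is reversible, so ΔS_surr = −ΔS_gas = -12.6 J/K and ΔS_universe = 0.

ΔS_surr = -12.6 J/K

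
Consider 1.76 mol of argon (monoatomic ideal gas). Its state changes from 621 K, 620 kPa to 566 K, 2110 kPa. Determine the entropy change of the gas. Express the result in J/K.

ΔS = -21.3 J/K

ΔS = nC_p ln(T₂/T₁) − nR ln(P₂/P₁), with C_p = 5R/2 = 20.79 J mol⁻¹ K⁻¹ for a monoatomic ideal gas.
ΔS = 1.76 × [20.79 × ln(566/621) − 8.314 × ln(2110/620)] = -21.3 J/K.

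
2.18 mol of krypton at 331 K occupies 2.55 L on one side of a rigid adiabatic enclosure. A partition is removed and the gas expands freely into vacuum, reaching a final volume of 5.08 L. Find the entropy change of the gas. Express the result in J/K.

ΔS_gas = 12.5 J/K

For an ideal gas in free expansion Q = 0 and W = 0, so T is unchanged.
Entropy is a state function; using a reversible isothermal path, ΔS_gas = nR ln(V₂/V₁) = 2.18 × 8.314 × ln(5.08/2.55) = 12.5 J/K.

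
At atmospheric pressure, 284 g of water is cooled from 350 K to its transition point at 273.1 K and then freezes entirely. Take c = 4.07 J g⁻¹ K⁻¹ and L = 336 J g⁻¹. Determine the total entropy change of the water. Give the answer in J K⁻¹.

ΔS = -636 J/K

Cooling step: ΔS₁ = m c ln(T_tr/T_i) = 284 × 4.07 × ln(273.1/350) = -286.8 J/K.
Phase change: ΔS₂ = −mL/T_tr = −284 × 336 / 273.1 = -349.4 J/K.
ΔS_total = (-286.8) + (-349.4) = -636 J/K.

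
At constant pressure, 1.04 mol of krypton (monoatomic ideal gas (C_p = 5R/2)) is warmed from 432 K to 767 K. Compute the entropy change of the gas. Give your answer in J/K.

At constant pressure, ΔS = nC_p ln(T₂/T₁) with C_p = 5R/2 = 20.79 J mol⁻¹ K⁻¹.
ΔS = 1.04 × 20.79 × ln(767/432) = 12.4 J/K.

ΔS = 12.4 J/K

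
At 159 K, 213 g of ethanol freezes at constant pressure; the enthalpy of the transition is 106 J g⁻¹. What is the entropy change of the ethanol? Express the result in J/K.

Heat released by the substance: Q = −mL = −213 × 106 = −22578 J.
At constant T, ΔS = Q_rev/T = −22578 / 159 = -142 J/K.

ΔS = -142 J/K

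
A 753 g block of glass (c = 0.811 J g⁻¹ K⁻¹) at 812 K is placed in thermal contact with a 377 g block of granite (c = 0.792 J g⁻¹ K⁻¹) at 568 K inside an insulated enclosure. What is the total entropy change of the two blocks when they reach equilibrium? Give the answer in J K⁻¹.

ΔS_total = 12.2 J/K

Energy balance: T_f = (m₁c₁T₁ + m₂c₂T₂)/(m₁c₁ + m₂c₂) = 731.88 K.
ΔS₁ = m₁c₁ ln(T_f/T₁) = 610.683 × ln(731.88/812) = -63.44 J/K.
ΔS₂ = m₂c₂ ln(T_f/T₂) = 298.584 × ln(731.88/568) = 75.69 J/K.
ΔS_total = -63.44 + 75.69 = 12.2 J/K.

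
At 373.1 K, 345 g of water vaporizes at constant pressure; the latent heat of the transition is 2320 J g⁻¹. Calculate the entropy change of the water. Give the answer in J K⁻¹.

Heat absorbed by the substance: Q = mL = 345 × 2320 = 800400 J.
At constant T, ΔS = Q_rev/T = 800400 / 373.1 = 2150 J/K.

ΔS = 2150 J/K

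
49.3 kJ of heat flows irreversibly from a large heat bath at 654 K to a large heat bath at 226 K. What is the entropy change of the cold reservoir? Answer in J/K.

The cold reservoir gains heat Q, so ΔS_cold = +Q/T_C = 49300/226 = 218 J/K.

ΔS_cold = 218 J/K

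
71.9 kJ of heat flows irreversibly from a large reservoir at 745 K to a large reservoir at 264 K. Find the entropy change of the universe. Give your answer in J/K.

ΔS_total = 176 J/K

ΔS_hot = −Q/T_H = −71900/745 = -96.51 J/K and ΔS_cold = +Q/T_C = 71900/264 = 272.3 J/K.
ΔS_total = -96.51 + 272.3 = 176 J/K, positive as the second law requires.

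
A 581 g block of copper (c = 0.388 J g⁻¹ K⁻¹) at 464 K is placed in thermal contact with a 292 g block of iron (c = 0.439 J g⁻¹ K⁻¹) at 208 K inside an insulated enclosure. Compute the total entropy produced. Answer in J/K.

ΔS_total = 23.9 J/K

Energy balance: T_f = (m₁c₁T₁ + m₂c₂T₂)/(m₁c₁ + m₂c₂) = 371.2 K.
ΔS₁ = m₁c₁ ln(T_f/T₁) = 225.428 × ln(371.2/464) = -50.304 J/K.
ΔS₂ = m₂c₂ ln(T_f/T₂) = 128.188 × ln(371.2/208) = 74.246 J/K.
ΔS_total = -50.304 + 74.246 = 23.9 J/K.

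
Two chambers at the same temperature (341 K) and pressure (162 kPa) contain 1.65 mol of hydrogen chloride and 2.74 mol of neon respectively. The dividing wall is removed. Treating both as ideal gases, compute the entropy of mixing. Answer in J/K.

ΔS_mix = 24.2 J/K

Mole fractions: x_A = 1.65/4.39 = 0.376, x_B = 0.624.
ΔS_mix = −R(n_A ln x_A + n_B ln x_B) = −8.314 × (1.65 ln 0.376 + 2.74 ln 0.624) = 24.2 J/K.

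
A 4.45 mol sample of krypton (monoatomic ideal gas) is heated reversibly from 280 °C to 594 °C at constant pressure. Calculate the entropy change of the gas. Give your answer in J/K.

ΔS = 41.6 J/K

In kelvin: T₁ = 553.15 K, T₂ = 867.15 K. At constant pressure, ΔS = nC_p ln(T₂/T₁) with C_p = 5R/2 = 20.79 J mol⁻¹ K⁻¹.
ΔS = 4.45 × 20.79 × ln(867.15/553.15) = 41.6 J/K.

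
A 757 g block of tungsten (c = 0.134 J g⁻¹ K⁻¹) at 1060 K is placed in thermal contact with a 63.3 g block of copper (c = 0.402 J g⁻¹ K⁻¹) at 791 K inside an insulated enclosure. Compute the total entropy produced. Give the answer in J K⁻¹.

ΔS_total = 0.821 J/K

Energy balance: T_f = (m₁c₁T₁ + m₂c₂T₂)/(m₁c₁ + m₂c₂) = 1006.1 K.
ΔS₁ = m₁c₁ ln(T_f/T₁) = 101.438 × ln(1006.1/1060) = -5.299 J/K.
ΔS₂ = m₂c₂ ln(T_f/T₂) = 25.4466 × ln(1006.1/791) = 6.12 J/K.
ΔS_total = -5.299 + 6.12 = 0.821 J/K.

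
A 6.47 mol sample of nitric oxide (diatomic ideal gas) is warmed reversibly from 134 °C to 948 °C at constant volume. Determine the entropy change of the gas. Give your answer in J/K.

ΔS = 148 J/K

In kelvin: T₁ = 407.15 K, T₂ = 1221.15 K. At constant volume, ΔS = nC_V ln(T₂/T₁) with C_V = 5R/2 = 20.79 J mol⁻¹ K⁻¹.
ΔS = 6.47 × 20.79 × ln(1221.15/407.15) = 148 J/K.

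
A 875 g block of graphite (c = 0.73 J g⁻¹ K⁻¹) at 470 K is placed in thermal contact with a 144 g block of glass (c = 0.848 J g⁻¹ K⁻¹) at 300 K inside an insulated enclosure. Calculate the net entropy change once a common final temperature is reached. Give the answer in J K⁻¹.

Energy balance: T_f = (m₁c₁T₁ + m₂c₂T₂)/(m₁c₁ + m₂c₂) = 442.72 K.
ΔS₁ = m₁c₁ ln(T_f/T₁) = 638.75 × ln(442.72/470) = -38.2 J/K.
ΔS₂ = m₂c₂ ln(T_f/T₂) = 122.112 × ln(442.72/300) = 47.52 J/K.
ΔS_total = -38.2 + 47.52 = 9.32 J/K.

ΔS_total = 9.32 J/K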